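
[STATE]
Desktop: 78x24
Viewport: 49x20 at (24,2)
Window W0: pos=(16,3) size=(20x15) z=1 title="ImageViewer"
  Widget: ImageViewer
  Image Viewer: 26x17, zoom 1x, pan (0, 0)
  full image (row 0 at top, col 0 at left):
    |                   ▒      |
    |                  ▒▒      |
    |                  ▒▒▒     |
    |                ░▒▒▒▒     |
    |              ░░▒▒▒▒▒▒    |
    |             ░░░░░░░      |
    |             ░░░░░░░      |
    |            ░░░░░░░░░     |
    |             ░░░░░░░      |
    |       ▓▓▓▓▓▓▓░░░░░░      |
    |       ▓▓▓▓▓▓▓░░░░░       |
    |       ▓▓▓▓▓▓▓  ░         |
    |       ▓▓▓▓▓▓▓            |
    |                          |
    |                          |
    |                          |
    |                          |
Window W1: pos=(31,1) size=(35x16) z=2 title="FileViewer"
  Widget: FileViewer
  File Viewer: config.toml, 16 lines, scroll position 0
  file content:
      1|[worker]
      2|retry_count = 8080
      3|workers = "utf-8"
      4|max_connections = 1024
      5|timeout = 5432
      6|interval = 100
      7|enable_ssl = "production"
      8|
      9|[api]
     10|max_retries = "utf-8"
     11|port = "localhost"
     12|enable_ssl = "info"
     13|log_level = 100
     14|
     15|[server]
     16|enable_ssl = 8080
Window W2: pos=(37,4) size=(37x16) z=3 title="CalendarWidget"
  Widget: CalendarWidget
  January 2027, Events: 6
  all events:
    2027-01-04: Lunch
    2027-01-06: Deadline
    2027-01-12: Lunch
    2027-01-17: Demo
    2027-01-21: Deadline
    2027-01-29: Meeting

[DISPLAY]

       ┃ FileViewer                      ┃       
━━━━━━━┠─────────────────────────────────┨       
iewer  ┃[work┏━━━━━━━━━━━━━━━━━━━━━━━━━━━━━━━━━━━
───────┃retry┃ CalendarWidget                    
       ┃worke┠───────────────────────────────────
       ┃max_c┃            January 2027           
       ┃timeo┃Mo Tu We Th Fr Sa Su               
       ┃inter┃             1  2  3               
       ┃enabl┃ 4*  5  6*  7  8  9 10             
      ░┃     ┃11 12* 13 14 15 16 17*             
      ░┃[api]┃18 19 20 21* 22 23 24              
     ░░┃max_r┃25 26 27 28 29* 30 31              
      ░┃port ┃                                   
▓▓▓▓▓▓▓┃enabl┃                                   
▓▓▓▓▓▓▓┗━━━━━┃                                   
━━━━━━━━━━━┛ ┃                                   
             ┃                                   
             ┗━━━━━━━━━━━━━━━━━━━━━━━━━━━━━━━━━━━
                                                 
                                                 


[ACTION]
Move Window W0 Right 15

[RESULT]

       ┃ FileViewer                      ┃       
       ┠─────────────────────────────────┨       
       ┃[work┏━━━━━━━━━━━━━━━━━━━━━━━━━━━━━━━━━━━
       ┃retry┃ CalendarWidget                    
       ┃worke┠───────────────────────────────────
       ┃max_c┃            January 2027           
       ┃timeo┃Mo Tu We Th Fr Sa Su               
       ┃inter┃             1  2  3               
       ┃enabl┃ 4*  5  6*  7  8  9 10             
       ┃     ┃11 12* 13 14 15 16 17*             
       ┃[api]┃18 19 20 21* 22 23 24              
       ┃max_r┃25 26 27 28 29* 30 31              
       ┃port ┃                                   
       ┃enabl┃                                   
       ┗━━━━━┃                                   
       ┗━━━━━┃                                   
             ┃                                   
             ┗━━━━━━━━━━━━━━━━━━━━━━━━━━━━━━━━━━━
                                                 
                                                 


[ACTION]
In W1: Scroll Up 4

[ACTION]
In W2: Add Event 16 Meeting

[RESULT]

       ┃ FileViewer                      ┃       
       ┠─────────────────────────────────┨       
       ┃[work┏━━━━━━━━━━━━━━━━━━━━━━━━━━━━━━━━━━━
       ┃retry┃ CalendarWidget                    
       ┃worke┠───────────────────────────────────
       ┃max_c┃            January 2027           
       ┃timeo┃Mo Tu We Th Fr Sa Su               
       ┃inter┃             1  2  3               
       ┃enabl┃ 4*  5  6*  7  8  9 10             
       ┃     ┃11 12* 13 14 15 16* 17*            
       ┃[api]┃18 19 20 21* 22 23 24              
       ┃max_r┃25 26 27 28 29* 30 31              
       ┃port ┃                                   
       ┃enabl┃                                   
       ┗━━━━━┃                                   
       ┗━━━━━┃                                   
             ┃                                   
             ┗━━━━━━━━━━━━━━━━━━━━━━━━━━━━━━━━━━━
                                                 
                                                 


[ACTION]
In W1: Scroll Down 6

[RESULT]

       ┃ FileViewer                      ┃       
       ┠─────────────────────────────────┨       
       ┃timeo┏━━━━━━━━━━━━━━━━━━━━━━━━━━━━━━━━━━━
       ┃inter┃ CalendarWidget                    
       ┃enabl┠───────────────────────────────────
       ┃     ┃            January 2027           
       ┃[api]┃Mo Tu We Th Fr Sa Su               
       ┃max_r┃             1  2  3               
       ┃port ┃ 4*  5  6*  7  8  9 10             
       ┃enabl┃11 12* 13 14 15 16* 17*            
       ┃log_l┃18 19 20 21* 22 23 24              
       ┃     ┃25 26 27 28 29* 30 31              
       ┃[serv┃                                   
       ┃enabl┃                                   
       ┗━━━━━┃                                   
       ┗━━━━━┃                                   
             ┃                                   
             ┗━━━━━━━━━━━━━━━━━━━━━━━━━━━━━━━━━━━
                                                 
                                                 


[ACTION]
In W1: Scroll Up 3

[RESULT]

       ┃ FileViewer                      ┃       
       ┠─────────────────────────────────┨       
       ┃retry┏━━━━━━━━━━━━━━━━━━━━━━━━━━━━━━━━━━━
       ┃worke┃ CalendarWidget                    
       ┃max_c┠───────────────────────────────────
       ┃timeo┃            January 2027           
       ┃inter┃Mo Tu We Th Fr Sa Su               
       ┃enabl┃             1  2  3               
       ┃     ┃ 4*  5  6*  7  8  9 10             
       ┃[api]┃11 12* 13 14 15 16* 17*            
       ┃max_r┃18 19 20 21* 22 23 24              
       ┃port ┃25 26 27 28 29* 30 31              
       ┃enabl┃                                   
       ┃log_l┃                                   
       ┗━━━━━┃                                   
       ┗━━━━━┃                                   
             ┃                                   
             ┗━━━━━━━━━━━━━━━━━━━━━━━━━━━━━━━━━━━
                                                 
                                                 


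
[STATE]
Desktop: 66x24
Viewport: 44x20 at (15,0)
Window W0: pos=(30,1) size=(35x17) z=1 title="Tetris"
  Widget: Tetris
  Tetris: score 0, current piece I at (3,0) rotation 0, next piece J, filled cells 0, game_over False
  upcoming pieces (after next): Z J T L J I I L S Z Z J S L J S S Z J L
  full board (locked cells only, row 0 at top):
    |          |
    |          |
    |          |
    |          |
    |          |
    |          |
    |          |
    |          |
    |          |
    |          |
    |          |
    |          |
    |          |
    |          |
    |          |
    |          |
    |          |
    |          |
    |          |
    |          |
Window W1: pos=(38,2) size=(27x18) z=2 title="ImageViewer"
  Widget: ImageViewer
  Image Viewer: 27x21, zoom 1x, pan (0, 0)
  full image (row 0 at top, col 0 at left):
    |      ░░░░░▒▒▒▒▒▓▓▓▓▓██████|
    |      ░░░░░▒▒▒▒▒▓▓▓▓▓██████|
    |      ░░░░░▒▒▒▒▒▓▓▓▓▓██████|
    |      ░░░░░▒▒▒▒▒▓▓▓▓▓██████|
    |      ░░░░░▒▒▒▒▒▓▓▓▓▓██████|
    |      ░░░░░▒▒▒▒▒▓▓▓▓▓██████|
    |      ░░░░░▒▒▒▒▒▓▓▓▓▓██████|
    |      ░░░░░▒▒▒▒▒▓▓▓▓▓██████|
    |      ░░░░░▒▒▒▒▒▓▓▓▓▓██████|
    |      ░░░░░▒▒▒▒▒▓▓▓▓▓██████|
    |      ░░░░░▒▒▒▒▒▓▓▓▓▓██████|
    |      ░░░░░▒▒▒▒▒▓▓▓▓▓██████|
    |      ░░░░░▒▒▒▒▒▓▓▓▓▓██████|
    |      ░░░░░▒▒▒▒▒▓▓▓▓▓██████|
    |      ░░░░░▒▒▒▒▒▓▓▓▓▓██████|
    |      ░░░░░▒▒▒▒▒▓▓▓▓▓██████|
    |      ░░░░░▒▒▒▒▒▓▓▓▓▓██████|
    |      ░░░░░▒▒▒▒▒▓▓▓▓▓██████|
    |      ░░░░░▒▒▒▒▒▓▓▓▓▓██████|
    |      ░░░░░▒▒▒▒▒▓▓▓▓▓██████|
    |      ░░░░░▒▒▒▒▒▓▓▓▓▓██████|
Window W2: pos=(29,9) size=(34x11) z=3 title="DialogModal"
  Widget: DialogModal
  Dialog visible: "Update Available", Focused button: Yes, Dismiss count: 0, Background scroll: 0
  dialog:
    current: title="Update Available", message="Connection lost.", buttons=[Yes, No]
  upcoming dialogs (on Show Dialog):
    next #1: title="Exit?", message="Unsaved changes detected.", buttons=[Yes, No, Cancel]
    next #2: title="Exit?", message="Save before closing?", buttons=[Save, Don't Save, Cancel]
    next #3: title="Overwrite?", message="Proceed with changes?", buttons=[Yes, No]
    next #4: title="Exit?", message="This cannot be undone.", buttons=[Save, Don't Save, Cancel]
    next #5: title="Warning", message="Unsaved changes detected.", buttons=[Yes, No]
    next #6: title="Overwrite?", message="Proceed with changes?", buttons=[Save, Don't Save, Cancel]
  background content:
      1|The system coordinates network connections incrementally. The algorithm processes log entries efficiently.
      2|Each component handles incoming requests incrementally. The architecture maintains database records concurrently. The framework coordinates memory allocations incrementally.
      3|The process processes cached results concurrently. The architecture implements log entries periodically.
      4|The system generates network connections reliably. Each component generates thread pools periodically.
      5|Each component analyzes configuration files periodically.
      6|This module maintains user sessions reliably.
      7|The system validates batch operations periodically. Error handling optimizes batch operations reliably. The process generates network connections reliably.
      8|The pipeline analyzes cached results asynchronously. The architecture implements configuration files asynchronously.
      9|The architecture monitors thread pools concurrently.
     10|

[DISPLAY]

                                            
               ┏━━━━━━━━━━━━━━━━━━━━━━━━━━━━
               ┃ Tetris┏━━━━━━━━━━━━━━━━━━━━
               ┠───────┃ ImageViewer        
               ┃       ┠────────────────────
               ┃       ┃      ░░░░░▒▒▒▒▒▓▓▓▓
               ┃       ┃      ░░░░░▒▒▒▒▒▓▓▓▓
               ┃       ┃      ░░░░░▒▒▒▒▒▓▓▓▓
               ┃       ┃      ░░░░░▒▒▒▒▒▓▓▓▓
              ┏━━━━━━━━━━━━━━━━━━━━━━━━━━━━━
              ┃ DialogModal                 
              ┠─────────────────────────────
              ┃The system coordinates networ
              ┃Each c┌──────────────────┐omi
              ┃The pr│ Update Available │ed 
              ┃The sy│ Connection lost. │rk 
              ┃Each c│    [Yes]  No     │nfi
              ┃This m└──────────────────┘ se
              ┃The system validates batch op
              ┗━━━━━━━━━━━━━━━━━━━━━━━━━━━━━


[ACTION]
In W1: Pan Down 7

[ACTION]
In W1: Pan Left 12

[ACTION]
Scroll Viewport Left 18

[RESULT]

                                            
                              ┏━━━━━━━━━━━━━
                              ┃ Tetris┏━━━━━
                              ┠───────┃ Imag
                              ┃       ┠─────
                              ┃       ┃     
                              ┃       ┃     
                              ┃       ┃     
                              ┃       ┃     
                             ┏━━━━━━━━━━━━━━
                             ┃ DialogModal  
                             ┠──────────────
                             ┃The system coo
                             ┃Each c┌───────
                             ┃The pr│ Update
                             ┃The sy│ Connec
                             ┃Each c│    [Ye
                             ┃This m└───────
                             ┃The system val
                             ┗━━━━━━━━━━━━━━


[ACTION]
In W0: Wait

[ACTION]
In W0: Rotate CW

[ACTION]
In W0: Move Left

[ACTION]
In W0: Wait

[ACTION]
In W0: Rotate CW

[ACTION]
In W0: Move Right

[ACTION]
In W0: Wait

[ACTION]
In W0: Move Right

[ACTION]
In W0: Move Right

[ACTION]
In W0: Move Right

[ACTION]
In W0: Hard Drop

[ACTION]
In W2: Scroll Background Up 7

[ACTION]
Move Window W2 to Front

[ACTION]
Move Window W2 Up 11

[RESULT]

                             ┏━━━━━━━━━━━━━━
                             ┃ DialogModal  
                             ┠──────────────
                             ┃The system coo
                             ┃Each c┌───────
                             ┃The pr│ Update
                             ┃The sy│ Connec
                             ┃Each c│    [Ye
                             ┃This m└───────
                             ┃The system val
                             ┗━━━━━━━━━━━━━━
                              ┃       ┃     
                              ┃       ┃     
                              ┃       ┃     
                              ┃       ┃     
                              ┃       ┃     
                              ┃      █┃     
                              ┗━━━━━━━┃     
                                      ┃     
                                      ┗━━━━━


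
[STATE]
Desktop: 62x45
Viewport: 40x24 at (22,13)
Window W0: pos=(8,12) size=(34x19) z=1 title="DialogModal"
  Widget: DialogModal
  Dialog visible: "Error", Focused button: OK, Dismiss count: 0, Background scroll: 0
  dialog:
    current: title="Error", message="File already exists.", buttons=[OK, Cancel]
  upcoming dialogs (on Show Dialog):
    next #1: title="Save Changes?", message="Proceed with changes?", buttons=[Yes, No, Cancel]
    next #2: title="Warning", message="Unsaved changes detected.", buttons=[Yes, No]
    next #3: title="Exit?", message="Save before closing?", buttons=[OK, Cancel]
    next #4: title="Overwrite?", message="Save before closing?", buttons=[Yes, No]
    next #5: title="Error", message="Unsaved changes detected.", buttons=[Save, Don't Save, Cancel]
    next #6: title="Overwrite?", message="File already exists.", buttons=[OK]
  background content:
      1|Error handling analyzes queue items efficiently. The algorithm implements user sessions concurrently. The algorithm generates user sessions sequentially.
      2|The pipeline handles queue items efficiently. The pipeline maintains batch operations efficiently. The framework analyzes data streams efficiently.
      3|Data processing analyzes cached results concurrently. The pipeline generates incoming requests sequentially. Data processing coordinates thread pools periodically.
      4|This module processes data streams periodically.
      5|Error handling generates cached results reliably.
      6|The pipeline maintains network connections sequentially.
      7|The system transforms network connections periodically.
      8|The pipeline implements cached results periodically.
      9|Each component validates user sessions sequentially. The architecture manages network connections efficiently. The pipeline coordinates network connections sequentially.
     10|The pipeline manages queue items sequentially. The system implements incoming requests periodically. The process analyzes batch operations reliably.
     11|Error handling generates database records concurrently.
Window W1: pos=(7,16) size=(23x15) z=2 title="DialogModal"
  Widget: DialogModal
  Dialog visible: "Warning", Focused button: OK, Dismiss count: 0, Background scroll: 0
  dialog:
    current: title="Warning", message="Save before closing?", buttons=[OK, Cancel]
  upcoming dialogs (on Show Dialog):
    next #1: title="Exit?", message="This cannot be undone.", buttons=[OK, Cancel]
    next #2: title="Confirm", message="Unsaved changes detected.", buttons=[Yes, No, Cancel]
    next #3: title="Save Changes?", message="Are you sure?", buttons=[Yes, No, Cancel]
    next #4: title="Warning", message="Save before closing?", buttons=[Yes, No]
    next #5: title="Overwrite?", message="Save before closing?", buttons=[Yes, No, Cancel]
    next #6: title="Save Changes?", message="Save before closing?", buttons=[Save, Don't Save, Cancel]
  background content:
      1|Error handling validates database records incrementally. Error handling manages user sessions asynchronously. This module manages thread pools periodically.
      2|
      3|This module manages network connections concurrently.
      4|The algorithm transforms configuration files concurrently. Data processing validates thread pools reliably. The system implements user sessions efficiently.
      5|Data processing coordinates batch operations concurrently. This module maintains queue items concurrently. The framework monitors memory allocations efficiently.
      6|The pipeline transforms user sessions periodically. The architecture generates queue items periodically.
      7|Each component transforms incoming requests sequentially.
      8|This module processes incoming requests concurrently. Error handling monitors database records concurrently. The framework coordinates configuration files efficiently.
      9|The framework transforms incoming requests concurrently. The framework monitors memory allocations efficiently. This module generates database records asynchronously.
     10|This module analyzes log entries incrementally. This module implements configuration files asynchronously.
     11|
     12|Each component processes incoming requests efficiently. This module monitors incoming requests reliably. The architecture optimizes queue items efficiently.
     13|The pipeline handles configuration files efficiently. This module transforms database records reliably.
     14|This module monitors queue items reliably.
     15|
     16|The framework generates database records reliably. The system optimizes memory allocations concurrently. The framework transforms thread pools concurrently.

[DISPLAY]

                   ┃                    
───────────────────┨                    
g analyzes queue it┃                    
━━━━━━━┓queue items┃                    
       ┃zes cached ┃                    
───────┨ data strea┃                    
 valida┃tes cached ┃                    
       ┃──────┐rk c┃                    
nages n┃      │k co┃                    
────┐fo┃ists. │ed r┃                    
    │rd┃      │r se┃                    
 clo│or┃──────┘tems┃                    
el  │sf┃tes databas┃                    
────┘es┃           ┃                    
transfo┃           ┃                    
alyzes ┃           ┃                    
       ┃           ┃                    
━━━━━━━┛━━━━━━━━━━━┛                    
                                        
                                        
                                        
                                        
                                        
                                        


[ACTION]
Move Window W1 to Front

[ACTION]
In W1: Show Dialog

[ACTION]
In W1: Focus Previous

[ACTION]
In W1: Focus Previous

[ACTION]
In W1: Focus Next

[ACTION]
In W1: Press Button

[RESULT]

                   ┃                    
───────────────────┨                    
g analyzes queue it┃                    
━━━━━━━┓queue items┃                    
       ┃zes cached ┃                    
───────┨ data strea┃                    
 valida┃tes cached ┃                    
       ┃──────┐rk c┃                    
nages n┃      │k co┃                    
transfo┃ists. │ed r┃                    
g coord┃      │r se┃                    
ransfor┃──────┘tems┃                    
 transf┃tes databas┃                    
ocesses┃           ┃                    
transfo┃           ┃                    
alyzes ┃           ┃                    
       ┃           ┃                    
━━━━━━━┛━━━━━━━━━━━┛                    
                                        
                                        
                                        
                                        
                                        
                                        


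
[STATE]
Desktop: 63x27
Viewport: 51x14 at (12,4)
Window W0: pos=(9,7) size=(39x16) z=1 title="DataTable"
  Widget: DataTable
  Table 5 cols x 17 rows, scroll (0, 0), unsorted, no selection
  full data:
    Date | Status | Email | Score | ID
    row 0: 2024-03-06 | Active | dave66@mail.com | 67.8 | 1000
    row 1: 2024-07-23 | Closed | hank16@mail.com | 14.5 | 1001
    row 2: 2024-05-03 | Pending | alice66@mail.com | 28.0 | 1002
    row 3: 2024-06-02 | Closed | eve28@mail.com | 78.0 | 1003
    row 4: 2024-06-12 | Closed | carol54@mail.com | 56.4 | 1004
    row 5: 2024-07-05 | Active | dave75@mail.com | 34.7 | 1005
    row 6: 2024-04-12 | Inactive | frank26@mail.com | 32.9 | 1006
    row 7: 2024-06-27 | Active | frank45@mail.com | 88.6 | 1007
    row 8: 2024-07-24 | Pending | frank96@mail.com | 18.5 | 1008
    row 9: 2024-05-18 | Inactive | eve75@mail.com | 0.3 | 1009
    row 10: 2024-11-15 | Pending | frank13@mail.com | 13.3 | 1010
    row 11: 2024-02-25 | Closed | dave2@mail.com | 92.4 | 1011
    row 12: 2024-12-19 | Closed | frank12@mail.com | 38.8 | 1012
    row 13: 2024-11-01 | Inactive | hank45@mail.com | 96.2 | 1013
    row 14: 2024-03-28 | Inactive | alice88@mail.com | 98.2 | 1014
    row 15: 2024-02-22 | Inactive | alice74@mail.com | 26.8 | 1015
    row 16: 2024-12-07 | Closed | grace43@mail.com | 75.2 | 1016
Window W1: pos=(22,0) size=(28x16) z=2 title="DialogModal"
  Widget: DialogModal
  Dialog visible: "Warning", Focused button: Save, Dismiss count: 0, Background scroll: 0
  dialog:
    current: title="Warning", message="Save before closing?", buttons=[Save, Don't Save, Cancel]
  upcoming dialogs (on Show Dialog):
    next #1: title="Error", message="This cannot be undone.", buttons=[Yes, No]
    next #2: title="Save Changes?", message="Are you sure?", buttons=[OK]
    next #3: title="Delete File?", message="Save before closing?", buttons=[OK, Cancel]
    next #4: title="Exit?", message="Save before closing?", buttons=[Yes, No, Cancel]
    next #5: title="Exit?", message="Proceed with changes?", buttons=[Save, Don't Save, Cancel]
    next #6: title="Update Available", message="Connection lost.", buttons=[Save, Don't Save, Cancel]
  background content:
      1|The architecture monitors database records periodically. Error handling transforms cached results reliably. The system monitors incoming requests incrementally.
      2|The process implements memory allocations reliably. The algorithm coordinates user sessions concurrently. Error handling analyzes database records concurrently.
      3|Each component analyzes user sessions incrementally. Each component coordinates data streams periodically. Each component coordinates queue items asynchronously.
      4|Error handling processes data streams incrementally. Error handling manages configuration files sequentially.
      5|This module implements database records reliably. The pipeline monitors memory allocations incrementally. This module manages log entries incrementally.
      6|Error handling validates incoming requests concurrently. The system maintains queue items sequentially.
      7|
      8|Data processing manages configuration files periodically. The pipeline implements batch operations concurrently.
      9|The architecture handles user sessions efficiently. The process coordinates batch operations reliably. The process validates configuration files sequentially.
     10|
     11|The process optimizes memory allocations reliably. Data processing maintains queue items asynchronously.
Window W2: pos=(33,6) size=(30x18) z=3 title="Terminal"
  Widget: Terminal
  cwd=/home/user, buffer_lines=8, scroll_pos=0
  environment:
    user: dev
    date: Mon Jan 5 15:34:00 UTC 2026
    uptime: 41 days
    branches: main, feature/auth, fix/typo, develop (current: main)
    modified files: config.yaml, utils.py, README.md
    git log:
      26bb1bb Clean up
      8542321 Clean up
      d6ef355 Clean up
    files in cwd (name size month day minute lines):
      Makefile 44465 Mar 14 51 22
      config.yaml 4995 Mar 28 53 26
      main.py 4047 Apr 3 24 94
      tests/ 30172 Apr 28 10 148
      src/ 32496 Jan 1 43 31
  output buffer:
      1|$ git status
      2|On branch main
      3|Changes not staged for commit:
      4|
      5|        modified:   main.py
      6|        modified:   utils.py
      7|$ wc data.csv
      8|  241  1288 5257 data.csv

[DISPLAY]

          ┃The process implements mem┃             
          ┃Each component analyzes us┃             
          ┃Er┌───────┏━━━━━━━━━━━━━━━━━━━━━━━━━━━━┓
━━━━━━━━━━┃Th│      W┃ Terminal                   ┃
ataTable  ┃Er│Save be┠────────────────────────────┨
──────────┃  │[Save] ┃$ git status                ┃
te      │S┃Da└───────┃On branch main              ┃
────────┼─┃The archit┃Changes not staged for commi┃
24-03-06│A┃          ┃                            ┃
24-07-23│C┃The proces┃        modified:   main.py ┃
24-05-03│P┃          ┃        modified:   utils.py┃
24-06-02│C┗━━━━━━━━━━┃$ wc data.csv               ┃
24-06-12│Closed  │car┃  241  1288 5257 data.csv   ┃
24-07-05│Active  │dav┃$ █                         ┃


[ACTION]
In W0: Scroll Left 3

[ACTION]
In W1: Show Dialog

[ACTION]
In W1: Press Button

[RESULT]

          ┃The process implements mem┃             
          ┃Each component analyzes us┃             
          ┃Error hand┏━━━━━━━━━━━━━━━━━━━━━━━━━━━━┓
━━━━━━━━━━┃This modul┃ Terminal                   ┃
ataTable  ┃Error hand┠────────────────────────────┨
──────────┃          ┃$ git status                ┃
te      │S┃Data proce┃On branch main              ┃
────────┼─┃The archit┃Changes not staged for commi┃
24-03-06│A┃          ┃                            ┃
24-07-23│C┃The proces┃        modified:   main.py ┃
24-05-03│P┃          ┃        modified:   utils.py┃
24-06-02│C┗━━━━━━━━━━┃$ wc data.csv               ┃
24-06-12│Closed  │car┃  241  1288 5257 data.csv   ┃
24-07-05│Active  │dav┃$ █                         ┃


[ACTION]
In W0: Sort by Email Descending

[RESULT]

          ┃The process implements mem┃             
          ┃Each component analyzes us┃             
          ┃Error hand┏━━━━━━━━━━━━━━━━━━━━━━━━━━━━┓
━━━━━━━━━━┃This modul┃ Terminal                   ┃
ataTable  ┃Error hand┠────────────────────────────┨
──────────┃          ┃$ git status                ┃
te      │S┃Data proce┃On branch main              ┃
────────┼─┃The archit┃Changes not staged for commi┃
24-11-01│I┃          ┃                            ┃
24-07-23│C┃The proces┃        modified:   main.py ┃
24-12-07│C┃          ┃        modified:   utils.py┃
24-07-24│P┗━━━━━━━━━━┃$ wc data.csv               ┃
24-06-27│Active  │fra┃  241  1288 5257 data.csv   ┃
24-04-12│Inactive│fra┃$ █                         ┃


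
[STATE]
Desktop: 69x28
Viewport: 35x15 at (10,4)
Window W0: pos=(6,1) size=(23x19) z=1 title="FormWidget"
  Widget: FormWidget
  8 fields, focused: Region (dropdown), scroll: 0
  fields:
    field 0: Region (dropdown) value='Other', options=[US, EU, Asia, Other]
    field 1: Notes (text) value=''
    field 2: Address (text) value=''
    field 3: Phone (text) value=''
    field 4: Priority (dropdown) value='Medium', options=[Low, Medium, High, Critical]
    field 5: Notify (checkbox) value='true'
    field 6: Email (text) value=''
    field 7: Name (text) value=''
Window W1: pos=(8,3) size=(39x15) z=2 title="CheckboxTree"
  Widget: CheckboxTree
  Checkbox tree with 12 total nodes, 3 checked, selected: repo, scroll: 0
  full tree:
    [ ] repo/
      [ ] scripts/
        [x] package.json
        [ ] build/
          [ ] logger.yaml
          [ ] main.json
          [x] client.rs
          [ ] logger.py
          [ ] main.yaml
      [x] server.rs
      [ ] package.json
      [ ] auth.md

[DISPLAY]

CheckboxTree                       
───────────────────────────────────
[-] repo/                          
  [-] scripts/                     
    [x] package.json               
    [-] build/                     
      [ ] logger.yaml              
      [ ] main.json                
      [x] client.rs                
      [ ] logger.py                
      [ ] main.yaml                
  [x] server.rs                    
  [ ] package.json                 
━━━━━━━━━━━━━━━━━━━━━━━━━━━━━━━━━━━
                  ┃                


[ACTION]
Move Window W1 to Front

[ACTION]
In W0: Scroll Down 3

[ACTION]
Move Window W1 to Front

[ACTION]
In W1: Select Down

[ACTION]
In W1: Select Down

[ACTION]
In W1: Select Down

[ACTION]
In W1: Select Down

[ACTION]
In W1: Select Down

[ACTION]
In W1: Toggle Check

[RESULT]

CheckboxTree                       
───────────────────────────────────
[-] repo/                          
  [-] scripts/                     
    [x] package.json               
    [-] build/                     
      [ ] logger.yaml              
      [x] main.json                
      [x] client.rs                
      [ ] logger.py                
      [ ] main.yaml                
  [x] server.rs                    
  [ ] package.json                 
━━━━━━━━━━━━━━━━━━━━━━━━━━━━━━━━━━━
                  ┃                


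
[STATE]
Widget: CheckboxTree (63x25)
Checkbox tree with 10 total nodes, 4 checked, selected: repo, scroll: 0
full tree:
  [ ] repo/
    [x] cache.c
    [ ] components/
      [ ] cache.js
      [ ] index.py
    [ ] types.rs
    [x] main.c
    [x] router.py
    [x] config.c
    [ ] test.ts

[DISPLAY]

>[-] repo/                                                     
   [x] cache.c                                                 
   [ ] components/                                             
     [ ] cache.js                                              
     [ ] index.py                                              
   [ ] types.rs                                                
   [x] main.c                                                  
   [x] router.py                                               
   [x] config.c                                                
   [ ] test.ts                                                 
                                                               
                                                               
                                                               
                                                               
                                                               
                                                               
                                                               
                                                               
                                                               
                                                               
                                                               
                                                               
                                                               
                                                               
                                                               


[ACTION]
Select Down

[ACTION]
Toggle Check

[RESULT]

 [-] repo/                                                     
>  [ ] cache.c                                                 
   [ ] components/                                             
     [ ] cache.js                                              
     [ ] index.py                                              
   [ ] types.rs                                                
   [x] main.c                                                  
   [x] router.py                                               
   [x] config.c                                                
   [ ] test.ts                                                 
                                                               
                                                               
                                                               
                                                               
                                                               
                                                               
                                                               
                                                               
                                                               
                                                               
                                                               
                                                               
                                                               
                                                               
                                                               


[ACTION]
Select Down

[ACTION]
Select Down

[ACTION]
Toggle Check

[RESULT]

 [-] repo/                                                     
   [ ] cache.c                                                 
   [-] components/                                             
>    [x] cache.js                                              
     [ ] index.py                                              
   [ ] types.rs                                                
   [x] main.c                                                  
   [x] router.py                                               
   [x] config.c                                                
   [ ] test.ts                                                 
                                                               
                                                               
                                                               
                                                               
                                                               
                                                               
                                                               
                                                               
                                                               
                                                               
                                                               
                                                               
                                                               
                                                               
                                                               


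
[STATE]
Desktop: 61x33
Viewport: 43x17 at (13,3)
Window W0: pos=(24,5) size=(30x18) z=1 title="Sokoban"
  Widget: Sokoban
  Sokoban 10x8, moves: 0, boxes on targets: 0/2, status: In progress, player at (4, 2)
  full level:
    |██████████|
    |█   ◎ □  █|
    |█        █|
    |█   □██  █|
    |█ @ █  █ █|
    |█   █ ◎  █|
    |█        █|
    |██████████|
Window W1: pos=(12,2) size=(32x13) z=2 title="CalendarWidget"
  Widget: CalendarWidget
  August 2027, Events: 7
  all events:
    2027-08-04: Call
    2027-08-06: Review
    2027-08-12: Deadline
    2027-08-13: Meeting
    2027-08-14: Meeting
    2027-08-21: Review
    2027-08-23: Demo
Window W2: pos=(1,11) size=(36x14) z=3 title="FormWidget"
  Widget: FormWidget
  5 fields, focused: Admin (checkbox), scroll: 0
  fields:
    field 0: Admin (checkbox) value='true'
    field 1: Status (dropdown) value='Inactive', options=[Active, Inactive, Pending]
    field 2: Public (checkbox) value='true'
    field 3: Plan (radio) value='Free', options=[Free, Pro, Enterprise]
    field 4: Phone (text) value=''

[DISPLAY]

 CalendarWidget               ┃            
──────────────────────────────┨            
         August 2027          ┃━━━━━━━━━┓  
Mo Tu We Th Fr Sa Su          ┃         ┃  
                   1          ┃─────────┨  
 2  3  4*  5  6*  7  8        ┃         ┃  
 9 10 11 12* 13* 14* 15       ┃         ┃  
16 17 18 19 20 21* 22         ┃         ┃  
━━━━━━━━━━━━━━━━━━━━━━━┓      ┃         ┃  
                       ┃      ┃         ┃  
───────────────────────┨      ┃         ┃  
   [x]                 ┃━━━━━━┛         ┃  
   [Inactive         ▼]┃                ┃  
   [x]                 ┃2               ┃  
   (●) Free  ( ) Pro  (┃                ┃  
   [                  ]┃                ┃  
                       ┃                ┃  


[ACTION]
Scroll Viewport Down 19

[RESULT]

   [x]                 ┃2               ┃  
   (●) Free  ( ) Pro  (┃                ┃  
   [                  ]┃                ┃  
                       ┃                ┃  
                       ┃                ┃  
                       ┃                ┃  
                       ┃━━━━━━━━━━━━━━━━┛  
                       ┃                   
━━━━━━━━━━━━━━━━━━━━━━━┛                   
                                           
                                           
                                           
                                           
                                           
                                           
                                           
                                           


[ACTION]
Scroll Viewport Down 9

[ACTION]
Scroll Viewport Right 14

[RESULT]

]                 ┃2               ┃       
) Free  ( ) Pro  (┃                ┃       
                 ]┃                ┃       
                  ┃                ┃       
                  ┃                ┃       
                  ┃                ┃       
                  ┃━━━━━━━━━━━━━━━━┛       
                  ┃                        
━━━━━━━━━━━━━━━━━━┛                        
                                           
                                           
                                           
                                           
                                           
                                           
                                           
                                           


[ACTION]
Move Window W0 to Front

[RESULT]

]     ┃Moves: 0  0/2               ┃       
) Free┃                            ┃       
      ┃                            ┃       
      ┃                            ┃       
      ┃                            ┃       
      ┃                            ┃       
      ┗━━━━━━━━━━━━━━━━━━━━━━━━━━━━┛       
                  ┃                        
━━━━━━━━━━━━━━━━━━┛                        
                                           
                                           
                                           
                                           
                                           
                                           
                                           
                                           


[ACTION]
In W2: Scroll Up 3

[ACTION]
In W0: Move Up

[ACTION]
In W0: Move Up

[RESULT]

]     ┃Moves: 2  0/2               ┃       
) Free┃                            ┃       
      ┃                            ┃       
      ┃                            ┃       
      ┃                            ┃       
      ┃                            ┃       
      ┗━━━━━━━━━━━━━━━━━━━━━━━━━━━━┛       
                  ┃                        
━━━━━━━━━━━━━━━━━━┛                        
                                           
                                           
                                           
                                           
                                           
                                           
                                           
                                           
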